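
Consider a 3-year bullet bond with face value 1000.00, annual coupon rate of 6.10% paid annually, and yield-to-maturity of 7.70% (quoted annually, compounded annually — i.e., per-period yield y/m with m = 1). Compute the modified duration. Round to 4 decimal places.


Coupon per period c = face * coupon_rate / m = 61.000000
Periods per year m = 1; per-period yield y/m = 0.077000
Number of cashflows N = 3
Cashflows (t years, CF_t, discount factor 1/(1+y/m)^(m*t), PV):
  t = 1.0000: CF_t = 61.000000, DF = 0.928505, PV = 56.638812
  t = 2.0000: CF_t = 61.000000, DF = 0.862122, PV = 52.589426
  t = 3.0000: CF_t = 1061.000000, DF = 0.800484, PV = 849.313982
Price P = sum_t PV_t = 958.542220
First compute Macaulay numerator sum_t t * PV_t:
  t * PV_t at t = 1.0000: 56.638812
  t * PV_t at t = 2.0000: 105.178851
  t * PV_t at t = 3.0000: 2547.941947
Macaulay duration D = 2709.759610 / 958.542220 = 2.826959
Modified duration = D / (1 + y/m) = 2.826959 / (1 + 0.077000) = 2.624846

Answer: Modified duration = 2.6248


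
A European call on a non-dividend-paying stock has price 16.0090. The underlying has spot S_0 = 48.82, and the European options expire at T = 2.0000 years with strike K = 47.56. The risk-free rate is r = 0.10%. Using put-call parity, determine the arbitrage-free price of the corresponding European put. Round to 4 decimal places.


Put-call parity: C - P = S_0 * exp(-qT) - K * exp(-rT).
S_0 * exp(-qT) = 48.8200 * 1.00000000 = 48.82000000
K * exp(-rT) = 47.5600 * 0.99800200 = 47.46497506
P = C - S*exp(-qT) + K*exp(-rT)
P = 16.0090 - 48.82000000 + 47.46497506 = 14.6540

Answer: Put price = 14.6540


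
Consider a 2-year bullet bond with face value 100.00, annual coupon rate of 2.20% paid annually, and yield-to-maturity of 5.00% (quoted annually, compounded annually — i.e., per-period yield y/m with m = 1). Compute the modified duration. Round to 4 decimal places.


Coupon per period c = face * coupon_rate / m = 2.200000
Periods per year m = 1; per-period yield y/m = 0.050000
Number of cashflows N = 2
Cashflows (t years, CF_t, discount factor 1/(1+y/m)^(m*t), PV):
  t = 1.0000: CF_t = 2.200000, DF = 0.952381, PV = 2.095238
  t = 2.0000: CF_t = 102.200000, DF = 0.907029, PV = 92.698413
Price P = sum_t PV_t = 94.793651
First compute Macaulay numerator sum_t t * PV_t:
  t * PV_t at t = 1.0000: 2.095238
  t * PV_t at t = 2.0000: 185.396825
Macaulay duration D = 187.492063 / 94.793651 = 1.977897
Modified duration = D / (1 + y/m) = 1.977897 / (1 + 0.050000) = 1.883711

Answer: Modified duration = 1.8837


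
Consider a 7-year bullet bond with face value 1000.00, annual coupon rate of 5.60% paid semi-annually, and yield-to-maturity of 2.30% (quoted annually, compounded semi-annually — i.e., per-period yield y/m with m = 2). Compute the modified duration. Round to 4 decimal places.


Coupon per period c = face * coupon_rate / m = 28.000000
Periods per year m = 2; per-period yield y/m = 0.011500
Number of cashflows N = 14
Cashflows (t years, CF_t, discount factor 1/(1+y/m)^(m*t), PV):
  t = 0.5000: CF_t = 28.000000, DF = 0.988631, PV = 27.681661
  t = 1.0000: CF_t = 28.000000, DF = 0.977391, PV = 27.366941
  t = 1.5000: CF_t = 28.000000, DF = 0.966279, PV = 27.055799
  t = 2.0000: CF_t = 28.000000, DF = 0.955293, PV = 26.748195
  t = 2.5000: CF_t = 28.000000, DF = 0.944432, PV = 26.444088
  t = 3.0000: CF_t = 28.000000, DF = 0.933694, PV = 26.143439
  t = 3.5000: CF_t = 28.000000, DF = 0.923079, PV = 25.846207
  t = 4.0000: CF_t = 28.000000, DF = 0.912584, PV = 25.552355
  t = 4.5000: CF_t = 28.000000, DF = 0.902209, PV = 25.261844
  t = 5.0000: CF_t = 28.000000, DF = 0.891951, PV = 24.974636
  t = 5.5000: CF_t = 28.000000, DF = 0.881810, PV = 24.690693
  t = 6.0000: CF_t = 28.000000, DF = 0.871785, PV = 24.409978
  t = 6.5000: CF_t = 28.000000, DF = 0.861873, PV = 24.132455
  t = 7.0000: CF_t = 1028.000000, DF = 0.852075, PV = 875.932610
Price P = sum_t PV_t = 1212.240901
First compute Macaulay numerator sum_t t * PV_t:
  t * PV_t at t = 0.5000: 13.840830
  t * PV_t at t = 1.0000: 27.366941
  t * PV_t at t = 1.5000: 40.583699
  t * PV_t at t = 2.0000: 53.496390
  t * PV_t at t = 2.5000: 66.110220
  t * PV_t at t = 3.0000: 78.430316
  t * PV_t at t = 3.5000: 90.461725
  t * PV_t at t = 4.0000: 102.209420
  t * PV_t at t = 4.5000: 113.678298
  t * PV_t at t = 5.0000: 124.873178
  t * PV_t at t = 5.5000: 135.798810
  t * PV_t at t = 6.0000: 146.459867
  t * PV_t at t = 6.5000: 156.860955
  t * PV_t at t = 7.0000: 6131.528273
Macaulay duration D = 7281.698923 / 1212.240901 = 6.006808
Modified duration = D / (1 + y/m) = 6.006808 / (1 + 0.011500) = 5.938516

Answer: Modified duration = 5.9385


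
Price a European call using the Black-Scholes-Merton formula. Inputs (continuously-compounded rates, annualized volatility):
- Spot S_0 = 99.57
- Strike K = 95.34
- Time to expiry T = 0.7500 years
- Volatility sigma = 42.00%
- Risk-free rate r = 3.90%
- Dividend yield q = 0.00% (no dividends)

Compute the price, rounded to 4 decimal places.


Answer: Price = 17.6273

Derivation:
d1 = (ln(S/K) + (r - q + 0.5*sigma^2) * T) / (sigma * sqrt(T)) = 0.38163255
d2 = d1 - sigma * sqrt(T) = 0.01790189
exp(-rT) = 0.97117364; exp(-qT) = 1.00000000
C = S_0 * exp(-qT) * N(d1) - K * exp(-rT) * N(d2)
N(d1) = 0.64863303; N(d2) = 0.50714144
C = 99.5700 * 1.00000000 * 0.64863303 - 95.3400 * 0.97117364 * 0.50714144 = 17.6273


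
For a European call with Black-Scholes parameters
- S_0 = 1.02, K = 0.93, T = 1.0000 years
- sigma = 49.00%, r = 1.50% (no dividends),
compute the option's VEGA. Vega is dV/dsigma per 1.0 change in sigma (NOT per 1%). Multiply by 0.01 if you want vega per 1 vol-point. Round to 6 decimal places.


d1 = 0.4641292248; d2 = -0.0258707752
phi(d1) = 0.3582061924; exp(-qT) = 1.0000000000; exp(-rT) = 0.9851119396
Vega = S * exp(-qT) * phi(d1) * sqrt(T) = 1.0200 * 1.0000000000 * 0.3582061924 * 1.0000000000 = 0.365370

Answer: Vega = 0.365370


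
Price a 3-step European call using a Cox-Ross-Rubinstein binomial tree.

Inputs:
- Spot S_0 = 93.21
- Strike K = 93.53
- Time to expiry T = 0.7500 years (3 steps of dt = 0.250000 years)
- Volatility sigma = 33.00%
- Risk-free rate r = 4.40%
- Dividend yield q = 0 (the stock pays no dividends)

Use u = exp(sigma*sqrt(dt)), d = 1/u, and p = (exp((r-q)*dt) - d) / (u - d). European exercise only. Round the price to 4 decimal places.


Answer: Price = V(0,0) = 12.7078

Derivation:
dt = T/N = 0.250000
u = exp(sigma*sqrt(dt)) = 1.179393; d = 1/u = 0.847894
p = (exp((r-q)*dt) - d) / (u - d) = 0.492209
Discount per step: exp(-r*dt) = 0.989060
Stock lattice S(k, i) with i counting down-moves:
  k=0: S(0,0) = 93.2100
  k=1: S(1,0) = 109.9312; S(1,1) = 79.0322
  k=2: S(2,0) = 129.6521; S(2,1) = 93.2100; S(2,2) = 67.0109
  k=3: S(3,0) = 152.9108; S(3,1) = 109.9312; S(3,2) = 79.0322; S(3,3) = 56.8181
Terminal payoffs V(N, i) = max(S_T - K, 0):
  V(3,0) = 59.380841; V(3,1) = 16.401233; V(3,2) = 0.000000; V(3,3) = 0.000000
Backward induction: V(k, i) = exp(-r*dt) * [p * V(k+1, i) + (1-p) * V(k+1, i+1)].
  V(2,0) = exp(-r*dt) * [p*59.380841 + (1-p)*16.401233] = 37.145331
  V(2,1) = exp(-r*dt) * [p*16.401233 + (1-p)*0.000000] = 7.984521
  V(2,2) = exp(-r*dt) * [p*0.000000 + (1-p)*0.000000] = 0.000000
  V(1,0) = exp(-r*dt) * [p*37.145331 + (1-p)*7.984521] = 22.093368
  V(1,1) = exp(-r*dt) * [p*7.984521 + (1-p)*0.000000] = 3.887060
  V(0,0) = exp(-r*dt) * [p*22.093368 + (1-p)*3.887060] = 12.707812


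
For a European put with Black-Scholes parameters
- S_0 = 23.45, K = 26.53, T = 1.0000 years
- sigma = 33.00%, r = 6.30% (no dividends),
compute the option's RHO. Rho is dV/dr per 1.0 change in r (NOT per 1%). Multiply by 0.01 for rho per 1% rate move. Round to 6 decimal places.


Answer: Rho = -15.845303

Derivation:
d1 = -0.0180474947; d2 = -0.3480474947
phi(d1) = 0.3988773155; exp(-qT) = 1.0000000000; exp(-rT) = 0.9389434737
N(-d2) = 0.6360977425
Rho = -K*T*exp(-rT)*N(-d2) = -26.5300 * 1.0000 * 0.9389434737 * 0.6360977425 = -15.845303


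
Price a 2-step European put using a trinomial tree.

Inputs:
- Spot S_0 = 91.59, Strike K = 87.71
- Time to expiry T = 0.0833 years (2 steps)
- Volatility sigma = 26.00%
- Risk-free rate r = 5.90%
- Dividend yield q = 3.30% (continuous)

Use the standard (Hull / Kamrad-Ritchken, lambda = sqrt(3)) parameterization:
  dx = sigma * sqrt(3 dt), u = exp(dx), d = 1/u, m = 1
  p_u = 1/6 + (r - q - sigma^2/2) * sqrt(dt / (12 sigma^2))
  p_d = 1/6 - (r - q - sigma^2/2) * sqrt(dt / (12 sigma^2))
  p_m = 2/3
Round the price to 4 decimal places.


dt = T/N = 0.041650; dx = sigma*sqrt(3*dt) = 0.091905
u = exp(dx) = 1.096261; d = 1/u = 0.912191
p_u = 0.164899, p_m = 0.666667, p_d = 0.168434
Discount per step: exp(-r*dt) = 0.997546
Stock lattice S(k, j) with j the centered position index:
  k=0: S(0,+0) = 91.5900
  k=1: S(1,-1) = 83.5476; S(1,+0) = 91.5900; S(1,+1) = 100.4066
  k=2: S(2,-2) = 76.2114; S(2,-1) = 83.5476; S(2,+0) = 91.5900; S(2,+1) = 100.4066; S(2,+2) = 110.0718
Terminal payoffs V(N, j) = max(K - S_T, 0):
  V(2,-2) = 11.498596; V(2,-1) = 4.162394; V(2,+0) = 0.000000; V(2,+1) = 0.000000; V(2,+2) = 0.000000
Backward induction: V(k, j) = exp(-r*dt) * [p_u * V(k+1, j+1) + p_m * V(k+1, j) + p_d * V(k+1, j-1)]
  V(1,-1) = exp(-r*dt) * [p_u*0.000000 + p_m*4.162394 + p_d*11.498596] = 4.700121
  V(1,+0) = exp(-r*dt) * [p_u*0.000000 + p_m*0.000000 + p_d*4.162394] = 0.699368
  V(1,+1) = exp(-r*dt) * [p_u*0.000000 + p_m*0.000000 + p_d*0.000000] = 0.000000
  V(0,+0) = exp(-r*dt) * [p_u*0.000000 + p_m*0.699368 + p_d*4.700121] = 1.254819

Answer: Price = V(0,0) = 1.2548


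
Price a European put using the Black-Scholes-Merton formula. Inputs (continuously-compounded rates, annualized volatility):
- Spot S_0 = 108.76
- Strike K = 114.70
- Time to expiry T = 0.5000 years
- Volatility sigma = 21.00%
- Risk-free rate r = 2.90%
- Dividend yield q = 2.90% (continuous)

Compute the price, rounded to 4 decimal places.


d1 = (ln(S/K) + (r - q + 0.5*sigma^2) * T) / (sigma * sqrt(T)) = -0.28386232
d2 = d1 - sigma * sqrt(T) = -0.43235475
exp(-rT) = 0.98560462; exp(-qT) = 0.98560462
P = K * exp(-rT) * N(-d2) - S_0 * exp(-qT) * N(-d1)
N(-d1) = 0.61174205; N(-d2) = 0.66725820
P = 114.7000 * 0.98560462 * 0.66725820 - 108.7600 * 0.98560462 * 0.61174205 = 9.8575

Answer: Price = 9.8575


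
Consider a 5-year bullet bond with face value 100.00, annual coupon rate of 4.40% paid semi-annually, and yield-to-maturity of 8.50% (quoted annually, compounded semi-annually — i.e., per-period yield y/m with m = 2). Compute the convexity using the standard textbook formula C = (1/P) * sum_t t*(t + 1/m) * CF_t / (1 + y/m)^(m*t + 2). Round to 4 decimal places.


Answer: Convexity = 21.9050

Derivation:
Coupon per period c = face * coupon_rate / m = 2.200000
Periods per year m = 2; per-period yield y/m = 0.042500
Number of cashflows N = 10
Cashflows (t years, CF_t, discount factor 1/(1+y/m)^(m*t), PV):
  t = 0.5000: CF_t = 2.200000, DF = 0.959233, PV = 2.110312
  t = 1.0000: CF_t = 2.200000, DF = 0.920127, PV = 2.024280
  t = 1.5000: CF_t = 2.200000, DF = 0.882616, PV = 1.941755
  t = 2.0000: CF_t = 2.200000, DF = 0.846634, PV = 1.862595
  t = 2.5000: CF_t = 2.200000, DF = 0.812119, PV = 1.786662
  t = 3.0000: CF_t = 2.200000, DF = 0.779011, PV = 1.713824
  t = 3.5000: CF_t = 2.200000, DF = 0.747253, PV = 1.643956
  t = 4.0000: CF_t = 2.200000, DF = 0.716789, PV = 1.576936
  t = 4.5000: CF_t = 2.200000, DF = 0.687568, PV = 1.512649
  t = 5.0000: CF_t = 102.200000, DF = 0.659537, PV = 67.404712
Price P = sum_t PV_t = 83.577682
Convexity numerator sum_t t*(t + 1/m) * CF_t / (1+y/m)^(m*t + 2):
  t = 0.5000: term = 0.970878
  t = 1.0000: term = 2.793892
  t = 1.5000: term = 5.359986
  t = 2.0000: term = 8.569122
  t = 2.5000: term = 12.329671
  t = 3.0000: term = 16.557832
  t = 3.5000: term = 21.177083
  t = 4.0000: term = 26.117677
  t = 4.5000: term = 31.316160
  t = 5.0000: term = 1705.575017
Convexity = (1/P) * sum = 1830.767317 / 83.577682 = 21.904978


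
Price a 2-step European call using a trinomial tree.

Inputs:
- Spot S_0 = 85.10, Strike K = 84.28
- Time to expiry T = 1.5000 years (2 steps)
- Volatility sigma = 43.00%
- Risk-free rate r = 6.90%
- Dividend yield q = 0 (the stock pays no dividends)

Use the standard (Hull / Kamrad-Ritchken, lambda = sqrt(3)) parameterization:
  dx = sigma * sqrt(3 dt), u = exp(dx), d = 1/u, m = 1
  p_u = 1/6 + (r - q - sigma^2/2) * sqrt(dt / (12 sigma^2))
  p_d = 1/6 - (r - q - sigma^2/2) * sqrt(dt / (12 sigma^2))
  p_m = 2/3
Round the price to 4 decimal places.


dt = T/N = 0.750000; dx = sigma*sqrt(3*dt) = 0.645000
u = exp(dx) = 1.905987; d = 1/u = 0.524663
p_u = 0.153033, p_m = 0.666667, p_d = 0.180300
Discount per step: exp(-r*dt) = 0.949566
Stock lattice S(k, j) with j the centered position index:
  k=0: S(0,+0) = 85.1000
  k=1: S(1,-1) = 44.6488; S(1,+0) = 85.1000; S(1,+1) = 162.1995
  k=2: S(2,-2) = 23.4255; S(2,-1) = 44.6488; S(2,+0) = 85.1000; S(2,+1) = 162.1995; S(2,+2) = 309.1501
Terminal payoffs V(N, j) = max(S_T - K, 0):
  V(2,-2) = 0.000000; V(2,-1) = 0.000000; V(2,+0) = 0.820000; V(2,+1) = 77.919496; V(2,+2) = 224.870136
Backward induction: V(k, j) = exp(-r*dt) * [p_u * V(k+1, j+1) + p_m * V(k+1, j) + p_d * V(k+1, j-1)]
  V(1,-1) = exp(-r*dt) * [p_u*0.820000 + p_m*0.000000 + p_d*0.000000] = 0.119158
  V(1,+0) = exp(-r*dt) * [p_u*77.919496 + p_m*0.820000 + p_d*0.000000] = 11.841961
  V(1,+1) = exp(-r*dt) * [p_u*224.870136 + p_m*77.919496 + p_d*0.820000] = 82.143856
  V(0,+0) = exp(-r*dt) * [p_u*82.143856 + p_m*11.841961 + p_d*0.119158] = 19.453613

Answer: Price = V(0,0) = 19.4536


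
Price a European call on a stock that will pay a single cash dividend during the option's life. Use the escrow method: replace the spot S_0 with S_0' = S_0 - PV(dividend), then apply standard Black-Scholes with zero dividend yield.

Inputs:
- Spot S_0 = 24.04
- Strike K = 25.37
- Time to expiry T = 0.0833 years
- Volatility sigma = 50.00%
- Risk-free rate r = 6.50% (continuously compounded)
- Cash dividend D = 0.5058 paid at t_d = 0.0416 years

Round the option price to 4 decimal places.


PV(D) = D * exp(-r * t_d) = 0.5058 * 0.99729965 = 0.50443416
S_0' = S_0 - PV(D) = 24.0400 - 0.50443416 = 23.53556584
d1 = (ln(S_0'/K) + (r + sigma^2/2)*T) / (sigma*sqrt(T)) = -0.41042334
d2 = d1 - sigma*sqrt(T) = -0.55473203
exp(-rT) = 0.99460013
N(d1) = 0.34074772; N(d2) = 0.28953898
C = S_0' * N(d1) - K * exp(-rT) * N(d2) = 23.53556584 * 0.34074772 - 25.3700 * 0.99460013 * 0.28953898 = 0.7138

Answer: Price = 0.7138


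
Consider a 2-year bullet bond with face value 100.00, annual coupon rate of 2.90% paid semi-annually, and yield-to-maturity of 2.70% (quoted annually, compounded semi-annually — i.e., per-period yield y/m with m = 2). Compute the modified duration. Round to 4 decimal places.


Coupon per period c = face * coupon_rate / m = 1.450000
Periods per year m = 2; per-period yield y/m = 0.013500
Number of cashflows N = 4
Cashflows (t years, CF_t, discount factor 1/(1+y/m)^(m*t), PV):
  t = 0.5000: CF_t = 1.450000, DF = 0.986680, PV = 1.430686
  t = 1.0000: CF_t = 1.450000, DF = 0.973537, PV = 1.411629
  t = 1.5000: CF_t = 1.450000, DF = 0.960569, PV = 1.392826
  t = 2.0000: CF_t = 101.450000, DF = 0.947774, PV = 96.151716
Price P = sum_t PV_t = 100.386856
First compute Macaulay numerator sum_t t * PV_t:
  t * PV_t at t = 0.5000: 0.715343
  t * PV_t at t = 1.0000: 1.411629
  t * PV_t at t = 1.5000: 2.089238
  t * PV_t at t = 2.0000: 192.303432
Macaulay duration D = 196.519642 / 100.386856 = 1.957623
Modified duration = D / (1 + y/m) = 1.957623 / (1 + 0.013500) = 1.931547

Answer: Modified duration = 1.9315


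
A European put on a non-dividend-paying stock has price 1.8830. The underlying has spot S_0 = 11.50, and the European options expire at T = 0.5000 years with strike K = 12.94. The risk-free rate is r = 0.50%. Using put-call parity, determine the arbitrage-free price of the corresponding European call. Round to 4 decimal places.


Answer: Call price = 0.4753

Derivation:
Put-call parity: C - P = S_0 * exp(-qT) - K * exp(-rT).
S_0 * exp(-qT) = 11.5000 * 1.00000000 = 11.50000000
K * exp(-rT) = 12.9400 * 0.99750312 = 12.90769040
C = P + S*exp(-qT) - K*exp(-rT)
C = 1.8830 + 11.50000000 - 12.90769040 = 0.4753


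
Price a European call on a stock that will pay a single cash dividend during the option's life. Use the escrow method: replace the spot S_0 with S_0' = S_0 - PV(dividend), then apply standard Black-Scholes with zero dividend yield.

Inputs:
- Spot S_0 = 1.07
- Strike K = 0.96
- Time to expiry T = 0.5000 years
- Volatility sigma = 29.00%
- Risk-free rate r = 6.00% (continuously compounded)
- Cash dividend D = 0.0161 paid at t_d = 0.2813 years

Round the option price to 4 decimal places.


Answer: Price = 0.1566

Derivation:
PV(D) = D * exp(-r * t_d) = 0.0161 * 0.98326364 = 0.01583054
S_0' = S_0 - PV(D) = 1.0700 - 0.01583054 = 1.05416946
d1 = (ln(S_0'/K) + (r + sigma^2/2)*T) / (sigma*sqrt(T)) = 0.70515714
d2 = d1 - sigma*sqrt(T) = 0.50009618
exp(-rT) = 0.97044553
N(d1) = 0.75964378; N(d2) = 0.69149632
C = S_0' * N(d1) - K * exp(-rT) * N(d2) = 1.05416946 * 0.75964378 - 0.9600 * 0.97044553 * 0.69149632 = 0.1566


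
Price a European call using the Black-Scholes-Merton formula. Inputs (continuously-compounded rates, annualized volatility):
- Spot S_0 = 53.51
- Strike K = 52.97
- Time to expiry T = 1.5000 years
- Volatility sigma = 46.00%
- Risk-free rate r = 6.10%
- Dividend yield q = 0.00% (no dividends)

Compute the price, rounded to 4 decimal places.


d1 = (ln(S/K) + (r - q + 0.5*sigma^2) * T) / (sigma * sqrt(T)) = 0.46210660
d2 = d1 - sigma * sqrt(T) = -0.10127604
exp(-rT) = 0.91256132; exp(-qT) = 1.00000000
C = S_0 * exp(-qT) * N(d1) - K * exp(-rT) * N(d2)
N(d1) = 0.67799756; N(d2) = 0.45966567
C = 53.5100 * 1.00000000 * 0.67799756 - 52.9700 * 0.91256132 * 0.45966567 = 14.0602

Answer: Price = 14.0602


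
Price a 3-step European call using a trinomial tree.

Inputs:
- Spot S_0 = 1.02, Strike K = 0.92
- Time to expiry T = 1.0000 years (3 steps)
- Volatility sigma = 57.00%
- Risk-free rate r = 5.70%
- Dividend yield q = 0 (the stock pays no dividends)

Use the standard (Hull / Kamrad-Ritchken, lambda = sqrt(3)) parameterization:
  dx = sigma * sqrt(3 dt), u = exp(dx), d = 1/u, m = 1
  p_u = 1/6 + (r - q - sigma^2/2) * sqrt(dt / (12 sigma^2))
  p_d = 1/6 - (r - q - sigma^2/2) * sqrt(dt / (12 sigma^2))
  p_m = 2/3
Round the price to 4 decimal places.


dt = T/N = 0.333333; dx = sigma*sqrt(3*dt) = 0.570000
u = exp(dx) = 1.768267; d = 1/u = 0.565525
p_u = 0.135833, p_m = 0.666667, p_d = 0.197500
Discount per step: exp(-r*dt) = 0.981179
Stock lattice S(k, j) with j the centered position index:
  k=0: S(0,+0) = 1.0200
  k=1: S(1,-1) = 0.5768; S(1,+0) = 1.0200; S(1,+1) = 1.8036
  k=2: S(2,-2) = 0.3262; S(2,-1) = 0.5768; S(2,+0) = 1.0200; S(2,+1) = 1.8036; S(2,+2) = 3.1893
  k=3: S(3,-3) = 0.1845; S(3,-2) = 0.3262; S(3,-1) = 0.5768; S(3,+0) = 1.0200; S(3,+1) = 1.8036; S(3,+2) = 3.1893; S(3,+3) = 5.6395
Terminal payoffs V(N, j) = max(S_T - K, 0):
  V(3,-3) = 0.000000; V(3,-2) = 0.000000; V(3,-1) = 0.000000; V(3,+0) = 0.100000; V(3,+1) = 0.883632; V(3,+2) = 2.269304; V(3,+3) = 4.719541
Backward induction: V(k, j) = exp(-r*dt) * [p_u * V(k+1, j+1) + p_m * V(k+1, j) + p_d * V(k+1, j-1)]
  V(2,-2) = exp(-r*dt) * [p_u*0.000000 + p_m*0.000000 + p_d*0.000000] = 0.000000
  V(2,-1) = exp(-r*dt) * [p_u*0.100000 + p_m*0.000000 + p_d*0.000000] = 0.013328
  V(2,+0) = exp(-r*dt) * [p_u*0.883632 + p_m*0.100000 + p_d*0.000000] = 0.183180
  V(2,+1) = exp(-r*dt) * [p_u*2.269304 + p_m*0.883632 + p_d*0.100000] = 0.899825
  V(2,+2) = exp(-r*dt) * [p_u*4.719541 + p_m*2.269304 + p_d*0.883632] = 2.284634
  V(1,-1) = exp(-r*dt) * [p_u*0.183180 + p_m*0.013328 + p_d*0.000000] = 0.033132
  V(1,+0) = exp(-r*dt) * [p_u*0.899825 + p_m*0.183180 + p_d*0.013328] = 0.242330
  V(1,+1) = exp(-r*dt) * [p_u*2.284634 + p_m*0.899825 + p_d*0.183180] = 0.928579
  V(0,+0) = exp(-r*dt) * [p_u*0.928579 + p_m*0.242330 + p_d*0.033132] = 0.288691

Answer: Price = V(0,0) = 0.2887


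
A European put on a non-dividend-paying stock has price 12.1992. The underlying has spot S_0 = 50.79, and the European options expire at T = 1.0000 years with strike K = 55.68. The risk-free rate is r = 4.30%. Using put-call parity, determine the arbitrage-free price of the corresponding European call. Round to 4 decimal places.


Answer: Call price = 9.6527

Derivation:
Put-call parity: C - P = S_0 * exp(-qT) - K * exp(-rT).
S_0 * exp(-qT) = 50.7900 * 1.00000000 = 50.79000000
K * exp(-rT) = 55.6800 * 0.95791139 = 53.33650620
C = P + S*exp(-qT) - K*exp(-rT)
C = 12.1992 + 50.79000000 - 53.33650620 = 9.6527


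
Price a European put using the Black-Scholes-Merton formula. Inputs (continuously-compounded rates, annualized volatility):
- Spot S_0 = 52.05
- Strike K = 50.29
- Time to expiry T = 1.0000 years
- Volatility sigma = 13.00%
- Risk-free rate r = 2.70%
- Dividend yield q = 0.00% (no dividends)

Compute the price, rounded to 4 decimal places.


Answer: Price = 1.3535

Derivation:
d1 = (ln(S/K) + (r - q + 0.5*sigma^2) * T) / (sigma * sqrt(T)) = 0.53729650
d2 = d1 - sigma * sqrt(T) = 0.40729650
exp(-rT) = 0.97336124; exp(-qT) = 1.00000000
P = K * exp(-rT) * N(-d2) - S_0 * exp(-qT) * N(-d1)
N(-d1) = 0.29553141; N(-d2) = 0.34189512
P = 50.2900 * 0.97336124 * 0.34189512 - 52.0500 * 1.00000000 * 0.29553141 = 1.3535


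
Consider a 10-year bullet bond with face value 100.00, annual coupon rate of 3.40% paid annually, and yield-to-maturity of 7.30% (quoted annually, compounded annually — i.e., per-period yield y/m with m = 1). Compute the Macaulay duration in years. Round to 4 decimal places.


Coupon per period c = face * coupon_rate / m = 3.400000
Periods per year m = 1; per-period yield y/m = 0.073000
Number of cashflows N = 10
Cashflows (t years, CF_t, discount factor 1/(1+y/m)^(m*t), PV):
  t = 1.0000: CF_t = 3.400000, DF = 0.931966, PV = 3.168686
  t = 2.0000: CF_t = 3.400000, DF = 0.868561, PV = 2.953109
  t = 3.0000: CF_t = 3.400000, DF = 0.809470, PV = 2.752198
  t = 4.0000: CF_t = 3.400000, DF = 0.754399, PV = 2.564957
  t = 5.0000: CF_t = 3.400000, DF = 0.703075, PV = 2.390454
  t = 6.0000: CF_t = 3.400000, DF = 0.655242, PV = 2.227822
  t = 7.0000: CF_t = 3.400000, DF = 0.610663, PV = 2.076256
  t = 8.0000: CF_t = 3.400000, DF = 0.569118, PV = 1.935001
  t = 9.0000: CF_t = 3.400000, DF = 0.530399, PV = 1.803356
  t = 10.0000: CF_t = 103.400000, DF = 0.494314, PV = 51.112052
Price P = sum_t PV_t = 72.983891
Macaulay numerator sum_t t * PV_t:
  t * PV_t at t = 1.0000: 3.168686
  t * PV_t at t = 2.0000: 5.906218
  t * PV_t at t = 3.0000: 8.256595
  t * PV_t at t = 4.0000: 10.259827
  t * PV_t at t = 5.0000: 11.952268
  t * PV_t at t = 6.0000: 13.366935
  t * PV_t at t = 7.0000: 14.533791
  t * PV_t at t = 8.0000: 15.480006
  t * PV_t at t = 9.0000: 16.230202
  t * PV_t at t = 10.0000: 511.120523
Macaulay duration D = (sum_t t * PV_t) / P = 610.275050 / 72.983891 = 8.361777

Answer: Macaulay duration = 8.3618 years


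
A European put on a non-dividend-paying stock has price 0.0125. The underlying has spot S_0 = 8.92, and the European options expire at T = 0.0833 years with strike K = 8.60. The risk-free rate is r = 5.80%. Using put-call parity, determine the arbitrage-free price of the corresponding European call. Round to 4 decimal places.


Put-call parity: C - P = S_0 * exp(-qT) - K * exp(-rT).
S_0 * exp(-qT) = 8.9200 * 1.00000000 = 8.92000000
K * exp(-rT) = 8.6000 * 0.99518025 = 8.55855017
C = P + S*exp(-qT) - K*exp(-rT)
C = 0.0125 + 8.92000000 - 8.55855017 = 0.3739

Answer: Call price = 0.3739


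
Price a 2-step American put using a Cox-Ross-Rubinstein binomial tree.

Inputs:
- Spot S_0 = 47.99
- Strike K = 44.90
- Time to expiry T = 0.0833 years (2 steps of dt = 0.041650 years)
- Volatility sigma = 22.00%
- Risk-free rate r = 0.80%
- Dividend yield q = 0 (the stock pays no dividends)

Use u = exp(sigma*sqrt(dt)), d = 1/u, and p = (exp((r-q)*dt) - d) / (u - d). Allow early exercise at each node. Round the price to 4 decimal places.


Answer: Price = V(0,0) = 0.2655

Derivation:
dt = T/N = 0.041650
u = exp(sigma*sqrt(dt)) = 1.045922; d = 1/u = 0.956095
p = (exp((r-q)*dt) - d) / (u - d) = 0.492487
Discount per step: exp(-r*dt) = 0.999667
Stock lattice S(k, i) with i counting down-moves:
  k=0: S(0,0) = 47.9900
  k=1: S(1,0) = 50.1938; S(1,1) = 45.8830
  k=2: S(2,0) = 52.4987; S(2,1) = 47.9900; S(2,2) = 43.8685
Terminal payoffs V(N, i) = max(K - S_T, 0):
  V(2,0) = 0.000000; V(2,1) = 0.000000; V(2,2) = 1.031523
Backward induction: V(k, i) = exp(-r*dt) * [p * V(k+1, i) + (1-p) * V(k+1, i+1)]; then take max(V_cont, immediate exercise) for American.
  V(1,0) = exp(-r*dt) * [p*0.000000 + (1-p)*0.000000] = 0.000000; exercise = 0.000000; V(1,0) = max -> 0.000000
  V(1,1) = exp(-r*dt) * [p*0.000000 + (1-p)*1.031523] = 0.523337; exercise = 0.000000; V(1,1) = max -> 0.523337
  V(0,0) = exp(-r*dt) * [p*0.000000 + (1-p)*0.523337] = 0.265512; exercise = 0.000000; V(0,0) = max -> 0.265512


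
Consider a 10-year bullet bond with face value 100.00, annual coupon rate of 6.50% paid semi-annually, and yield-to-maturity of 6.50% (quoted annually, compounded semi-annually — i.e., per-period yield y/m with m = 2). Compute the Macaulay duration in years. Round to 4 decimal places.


Answer: Macaulay duration = 7.5059 years

Derivation:
Coupon per period c = face * coupon_rate / m = 3.250000
Periods per year m = 2; per-period yield y/m = 0.032500
Number of cashflows N = 20
Cashflows (t years, CF_t, discount factor 1/(1+y/m)^(m*t), PV):
  t = 0.5000: CF_t = 3.250000, DF = 0.968523, PV = 3.147700
  t = 1.0000: CF_t = 3.250000, DF = 0.938037, PV = 3.048620
  t = 1.5000: CF_t = 3.250000, DF = 0.908510, PV = 2.952658
  t = 2.0000: CF_t = 3.250000, DF = 0.879913, PV = 2.859717
  t = 2.5000: CF_t = 3.250000, DF = 0.852216, PV = 2.769702
  t = 3.0000: CF_t = 3.250000, DF = 0.825391, PV = 2.682520
  t = 3.5000: CF_t = 3.250000, DF = 0.799410, PV = 2.598083
  t = 4.0000: CF_t = 3.250000, DF = 0.774247, PV = 2.516303
  t = 4.5000: CF_t = 3.250000, DF = 0.749876, PV = 2.437097
  t = 5.0000: CF_t = 3.250000, DF = 0.726272, PV = 2.360385
  t = 5.5000: CF_t = 3.250000, DF = 0.703411, PV = 2.286087
  t = 6.0000: CF_t = 3.250000, DF = 0.681270, PV = 2.214128
  t = 6.5000: CF_t = 3.250000, DF = 0.659826, PV = 2.144433
  t = 7.0000: CF_t = 3.250000, DF = 0.639056, PV = 2.076933
  t = 7.5000: CF_t = 3.250000, DF = 0.618941, PV = 2.011558
  t = 8.0000: CF_t = 3.250000, DF = 0.599458, PV = 1.948240
  t = 8.5000: CF_t = 3.250000, DF = 0.580589, PV = 1.886915
  t = 9.0000: CF_t = 3.250000, DF = 0.562314, PV = 1.827521
  t = 9.5000: CF_t = 3.250000, DF = 0.544614, PV = 1.769996
  t = 10.0000: CF_t = 103.250000, DF = 0.527471, PV = 54.461407
Price P = sum_t PV_t = 100.000000
Macaulay numerator sum_t t * PV_t:
  t * PV_t at t = 0.5000: 1.573850
  t * PV_t at t = 1.0000: 3.048620
  t * PV_t at t = 1.5000: 4.428987
  t * PV_t at t = 2.0000: 5.719435
  t * PV_t at t = 2.5000: 6.924255
  t * PV_t at t = 3.0000: 8.047561
  t * PV_t at t = 3.5000: 9.093289
  t * PV_t at t = 4.0000: 10.065211
  t * PV_t at t = 4.5000: 10.966937
  t * PV_t at t = 5.0000: 11.801923
  t * PV_t at t = 5.5000: 12.573477
  t * PV_t at t = 6.0000: 13.284765
  t * PV_t at t = 6.5000: 13.938818
  t * PV_t at t = 7.0000: 14.538532
  t * PV_t at t = 7.5000: 15.086681
  t * PV_t at t = 8.0000: 15.585918
  t * PV_t at t = 8.5000: 16.038777
  t * PV_t at t = 9.0000: 16.447685
  t * PV_t at t = 9.5000: 16.814959
  t * PV_t at t = 10.0000: 544.614066
Macaulay duration D = (sum_t t * PV_t) / P = 750.593745 / 100.000000 = 7.505937


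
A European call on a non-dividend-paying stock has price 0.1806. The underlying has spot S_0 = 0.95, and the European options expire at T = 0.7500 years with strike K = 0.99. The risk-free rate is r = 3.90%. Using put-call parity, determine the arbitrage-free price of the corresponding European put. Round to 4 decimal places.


Put-call parity: C - P = S_0 * exp(-qT) - K * exp(-rT).
S_0 * exp(-qT) = 0.9500 * 1.00000000 = 0.95000000
K * exp(-rT) = 0.9900 * 0.97117364 = 0.96146190
P = C - S*exp(-qT) + K*exp(-rT)
P = 0.1806 - 0.95000000 + 0.96146190 = 0.1921

Answer: Put price = 0.1921


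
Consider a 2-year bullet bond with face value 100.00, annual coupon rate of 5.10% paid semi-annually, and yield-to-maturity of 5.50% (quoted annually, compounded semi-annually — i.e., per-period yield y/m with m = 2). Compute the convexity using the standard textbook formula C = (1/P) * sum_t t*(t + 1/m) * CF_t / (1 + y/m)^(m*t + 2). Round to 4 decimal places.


Answer: Convexity = 4.5038

Derivation:
Coupon per period c = face * coupon_rate / m = 2.550000
Periods per year m = 2; per-period yield y/m = 0.027500
Number of cashflows N = 4
Cashflows (t years, CF_t, discount factor 1/(1+y/m)^(m*t), PV):
  t = 0.5000: CF_t = 2.550000, DF = 0.973236, PV = 2.481752
  t = 1.0000: CF_t = 2.550000, DF = 0.947188, PV = 2.415330
  t = 1.5000: CF_t = 2.550000, DF = 0.921838, PV = 2.350686
  t = 2.0000: CF_t = 102.550000, DF = 0.897166, PV = 92.004346
Price P = sum_t PV_t = 99.252114
Convexity numerator sum_t t*(t + 1/m) * CF_t / (1+y/m)^(m*t + 2):
  t = 0.5000: term = 1.175343
  t = 1.0000: term = 3.431659
  t = 1.5000: term = 6.679628
  t = 2.0000: term = 435.727214
Convexity = (1/P) * sum = 447.013845 / 99.252114 = 4.503822


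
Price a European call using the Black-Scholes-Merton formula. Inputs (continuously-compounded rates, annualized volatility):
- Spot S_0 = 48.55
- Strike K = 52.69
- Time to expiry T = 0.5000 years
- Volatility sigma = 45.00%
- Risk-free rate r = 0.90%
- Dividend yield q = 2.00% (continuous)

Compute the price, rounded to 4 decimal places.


d1 = (ln(S/K) + (r - q + 0.5*sigma^2) * T) / (sigma * sqrt(T)) = -0.11535737
d2 = d1 - sigma * sqrt(T) = -0.43355542
exp(-rT) = 0.99551011; exp(-qT) = 0.99004983
C = S_0 * exp(-qT) * N(d1) - K * exp(-rT) * N(d2)
N(d1) = 0.45408093; N(d2) = 0.33230566
C = 48.5500 * 0.99004983 * 0.45408093 - 52.6900 * 0.99551011 * 0.33230566 = 4.3957

Answer: Price = 4.3957


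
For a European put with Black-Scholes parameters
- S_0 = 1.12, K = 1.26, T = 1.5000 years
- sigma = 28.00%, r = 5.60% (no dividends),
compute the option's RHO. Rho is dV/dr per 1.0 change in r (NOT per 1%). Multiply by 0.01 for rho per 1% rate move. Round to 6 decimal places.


d1 = 0.0729509495; d2 = -0.2699776145
phi(d1) = 0.3978821378; exp(-qT) = 1.0000000000; exp(-rT) = 0.9194312561
N(-d2) = 0.6064112623
Rho = -K*T*exp(-rT)*N(-d2) = -1.2600 * 1.5000 * 0.9194312561 * 0.6064112623 = -1.053776

Answer: Rho = -1.053776


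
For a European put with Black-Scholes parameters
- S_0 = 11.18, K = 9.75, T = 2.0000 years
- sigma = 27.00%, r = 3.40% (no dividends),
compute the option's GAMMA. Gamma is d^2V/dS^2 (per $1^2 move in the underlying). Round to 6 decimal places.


Answer: Gamma = 0.071728

Derivation:
d1 = 0.7274274135; d2 = 0.3455897516
phi(d1) = 0.3062009007; exp(-qT) = 1.0000000000; exp(-rT) = 0.9342604736
Gamma = exp(-qT) * phi(d1) / (S * sigma * sqrt(T)) = 1.0000000000 * 0.3062009007 / (11.1800 * 0.2700 * 1.4142135624) = 0.071728


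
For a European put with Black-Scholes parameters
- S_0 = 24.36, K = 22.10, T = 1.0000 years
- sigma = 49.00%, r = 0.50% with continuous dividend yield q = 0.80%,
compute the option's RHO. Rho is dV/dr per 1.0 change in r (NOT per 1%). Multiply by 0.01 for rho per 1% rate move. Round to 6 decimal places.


Answer: Rho = -11.454528

Derivation:
d1 = 0.4375812945; d2 = -0.0524187055
phi(d1) = 0.3625194221; exp(-qT) = 0.9920319148; exp(-rT) = 0.9950124792
N(-d2) = 0.5209024651
Rho = -K*T*exp(-rT)*N(-d2) = -22.1000 * 1.0000 * 0.9950124792 * 0.5209024651 = -11.454528


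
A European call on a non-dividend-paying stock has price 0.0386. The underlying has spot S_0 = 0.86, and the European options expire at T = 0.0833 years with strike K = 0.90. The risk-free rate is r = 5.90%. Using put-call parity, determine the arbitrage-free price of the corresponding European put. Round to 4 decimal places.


Answer: Put price = 0.0742

Derivation:
Put-call parity: C - P = S_0 * exp(-qT) - K * exp(-rT).
S_0 * exp(-qT) = 0.8600 * 1.00000000 = 0.86000000
K * exp(-rT) = 0.9000 * 0.99509736 = 0.89558762
P = C - S*exp(-qT) + K*exp(-rT)
P = 0.0386 - 0.86000000 + 0.89558762 = 0.0742


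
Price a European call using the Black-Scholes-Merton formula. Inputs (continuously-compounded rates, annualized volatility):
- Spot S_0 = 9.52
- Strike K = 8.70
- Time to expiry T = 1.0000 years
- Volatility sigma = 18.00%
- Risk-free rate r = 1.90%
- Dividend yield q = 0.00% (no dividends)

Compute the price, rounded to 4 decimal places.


d1 = (ln(S/K) + (r - q + 0.5*sigma^2) * T) / (sigma * sqrt(T)) = 0.69595457
d2 = d1 - sigma * sqrt(T) = 0.51595457
exp(-rT) = 0.98117936; exp(-qT) = 1.00000000
C = S_0 * exp(-qT) * N(d1) - K * exp(-rT) * N(d2)
N(d1) = 0.75677136; N(d2) = 0.69705693
C = 9.5200 * 1.00000000 * 0.75677136 - 8.7000 * 0.98117936 * 0.69705693 = 1.2542

Answer: Price = 1.2542


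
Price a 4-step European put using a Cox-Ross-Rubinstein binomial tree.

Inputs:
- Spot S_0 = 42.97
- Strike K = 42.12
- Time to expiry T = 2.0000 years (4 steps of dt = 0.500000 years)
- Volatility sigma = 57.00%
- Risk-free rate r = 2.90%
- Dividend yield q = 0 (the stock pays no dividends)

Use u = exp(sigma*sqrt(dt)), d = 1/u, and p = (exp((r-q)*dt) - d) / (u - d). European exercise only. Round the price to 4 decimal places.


Answer: Price = V(0,0) = 10.7548

Derivation:
dt = T/N = 0.500000
u = exp(sigma*sqrt(dt)) = 1.496383; d = 1/u = 0.668278
p = (exp((r-q)*dt) - d) / (u - d) = 0.418217
Discount per step: exp(-r*dt) = 0.985605
Stock lattice S(k, i) with i counting down-moves:
  k=0: S(0,0) = 42.9700
  k=1: S(1,0) = 64.2996; S(1,1) = 28.7159
  k=2: S(2,0) = 96.2168; S(2,1) = 42.9700; S(2,2) = 19.1902
  k=3: S(3,0) = 143.9772; S(3,1) = 64.2996; S(3,2) = 28.7159; S(3,3) = 12.8244
  k=4: S(4,0) = 215.4450; S(4,1) = 96.2168; S(4,2) = 42.9700; S(4,3) = 19.1902; S(4,4) = 8.5703
Terminal payoffs V(N, i) = max(K - S_T, 0):
  V(4,0) = 0.000000; V(4,1) = 0.000000; V(4,2) = 0.000000; V(4,3) = 22.929786; V(4,4) = 33.549734
Backward induction: V(k, i) = exp(-r*dt) * [p * V(k+1, i) + (1-p) * V(k+1, i+1)].
  V(3,0) = exp(-r*dt) * [p*0.000000 + (1-p)*0.000000] = 0.000000
  V(3,1) = exp(-r*dt) * [p*0.000000 + (1-p)*0.000000] = 0.000000
  V(3,2) = exp(-r*dt) * [p*0.000000 + (1-p)*22.929786] = 13.148123
  V(3,3) = exp(-r*dt) * [p*22.929786 + (1-p)*33.549734] = 28.689267
  V(2,0) = exp(-r*dt) * [p*0.000000 + (1-p)*0.000000] = 0.000000
  V(2,1) = exp(-r*dt) * [p*0.000000 + (1-p)*13.148123] = 7.539240
  V(2,2) = exp(-r*dt) * [p*13.148123 + (1-p)*28.689267] = 21.870267
  V(1,0) = exp(-r*dt) * [p*0.000000 + (1-p)*7.539240] = 4.323061
  V(1,1) = exp(-r*dt) * [p*7.539240 + (1-p)*21.870267] = 15.648236
  V(0,0) = exp(-r*dt) * [p*4.323061 + (1-p)*15.648236] = 10.754775


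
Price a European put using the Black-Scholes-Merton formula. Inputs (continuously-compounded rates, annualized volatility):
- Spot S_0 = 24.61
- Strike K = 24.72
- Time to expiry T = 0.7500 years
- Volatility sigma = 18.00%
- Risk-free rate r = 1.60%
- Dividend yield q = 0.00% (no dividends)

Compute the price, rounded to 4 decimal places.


d1 = (ln(S/K) + (r - q + 0.5*sigma^2) * T) / (sigma * sqrt(T)) = 0.12631290
d2 = d1 - sigma * sqrt(T) = -0.02957168
exp(-rT) = 0.98807171; exp(-qT) = 1.00000000
P = K * exp(-rT) * N(-d2) - S_0 * exp(-qT) * N(-d1)
N(-d1) = 0.44974212; N(-d2) = 0.51179567
P = 24.7200 * 0.98807171 * 0.51179567 - 24.6100 * 1.00000000 * 0.44974212 = 1.4325

Answer: Price = 1.4325


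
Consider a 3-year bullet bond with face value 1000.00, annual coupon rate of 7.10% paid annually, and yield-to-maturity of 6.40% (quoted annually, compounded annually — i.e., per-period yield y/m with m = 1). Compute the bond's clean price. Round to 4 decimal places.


Coupon per period c = face * coupon_rate / m = 71.000000
Periods per year m = 1; per-period yield y/m = 0.064000
Number of cashflows N = 3
Cashflows (t years, CF_t, discount factor 1/(1+y/m)^(m*t), PV):
  t = 1.0000: CF_t = 71.000000, DF = 0.939850, PV = 66.729323
  t = 2.0000: CF_t = 71.000000, DF = 0.883317, PV = 62.715529
  t = 3.0000: CF_t = 1071.000000, DF = 0.830185, PV = 889.128614
Price P = sum_t PV_t = 1018.573467

Answer: Price = 1018.5735


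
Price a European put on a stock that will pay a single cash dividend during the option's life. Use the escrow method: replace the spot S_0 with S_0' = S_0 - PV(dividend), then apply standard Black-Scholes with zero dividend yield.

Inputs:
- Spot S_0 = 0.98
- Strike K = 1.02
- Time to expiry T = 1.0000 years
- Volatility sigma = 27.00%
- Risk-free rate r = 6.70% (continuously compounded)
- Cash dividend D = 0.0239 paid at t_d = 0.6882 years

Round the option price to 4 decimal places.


Answer: Price = 0.1010

Derivation:
PV(D) = D * exp(-r * t_d) = 0.0239 * 0.95493749 = 0.02282301
S_0' = S_0 - PV(D) = 0.9800 - 0.02282301 = 0.95717699
d1 = (ln(S_0'/K) + (r + sigma^2/2)*T) / (sigma*sqrt(T)) = 0.14770524
d2 = d1 - sigma*sqrt(T) = -0.12229476
exp(-rT) = 0.93519520
N(-d1) = 0.44128770; N(-d2) = 0.54866721
P = K * exp(-rT) * N(-d2) - S_0' * N(-d1) = 1.0200 * 0.93519520 * 0.54866721 - 0.95717699 * 0.44128770 = 0.1010


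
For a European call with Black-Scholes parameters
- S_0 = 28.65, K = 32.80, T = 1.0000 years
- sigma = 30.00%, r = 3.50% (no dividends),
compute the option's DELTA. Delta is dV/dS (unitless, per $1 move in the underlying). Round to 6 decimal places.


Answer: Delta = 0.426909

Derivation:
d1 = -0.1842502408; d2 = -0.4842502408
phi(d1) = 0.3922277516; exp(-qT) = 1.0000000000; exp(-rT) = 0.9656054163
N(d1) = 0.4269085738
Delta = exp(-qT) * N(d1) = 1.0000000000 * 0.4269085738 = 0.426909


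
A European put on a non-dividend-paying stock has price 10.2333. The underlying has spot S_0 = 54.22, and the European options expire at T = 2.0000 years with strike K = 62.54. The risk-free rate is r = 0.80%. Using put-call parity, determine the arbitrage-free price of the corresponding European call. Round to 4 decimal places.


Answer: Call price = 2.9060

Derivation:
Put-call parity: C - P = S_0 * exp(-qT) - K * exp(-rT).
S_0 * exp(-qT) = 54.2200 * 1.00000000 = 54.22000000
K * exp(-rT) = 62.5400 * 0.98412732 = 61.54732260
C = P + S*exp(-qT) - K*exp(-rT)
C = 10.2333 + 54.22000000 - 61.54732260 = 2.9060


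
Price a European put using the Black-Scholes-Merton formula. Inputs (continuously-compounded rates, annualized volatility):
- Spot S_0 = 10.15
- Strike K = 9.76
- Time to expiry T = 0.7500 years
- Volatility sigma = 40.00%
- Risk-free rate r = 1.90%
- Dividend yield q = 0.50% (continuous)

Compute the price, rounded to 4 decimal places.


d1 = (ln(S/K) + (r - q + 0.5*sigma^2) * T) / (sigma * sqrt(T)) = 0.31662266
d2 = d1 - sigma * sqrt(T) = -0.02978751
exp(-rT) = 0.98585105; exp(-qT) = 0.99625702
P = K * exp(-rT) * N(-d2) - S_0 * exp(-qT) * N(-d1)
N(-d1) = 0.37576497; N(-d2) = 0.51188174
P = 9.7600 * 0.98585105 * 0.51188174 - 10.1500 * 0.99625702 * 0.37576497 = 1.1255

Answer: Price = 1.1255


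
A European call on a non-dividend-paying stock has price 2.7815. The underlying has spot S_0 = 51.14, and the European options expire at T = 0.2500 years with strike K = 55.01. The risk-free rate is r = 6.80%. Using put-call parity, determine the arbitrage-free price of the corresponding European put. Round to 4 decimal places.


Answer: Put price = 5.7242

Derivation:
Put-call parity: C - P = S_0 * exp(-qT) - K * exp(-rT).
S_0 * exp(-qT) = 51.1400 * 1.00000000 = 51.14000000
K * exp(-rT) = 55.0100 * 0.98314368 = 54.08273409
P = C - S*exp(-qT) + K*exp(-rT)
P = 2.7815 - 51.14000000 + 54.08273409 = 5.7242


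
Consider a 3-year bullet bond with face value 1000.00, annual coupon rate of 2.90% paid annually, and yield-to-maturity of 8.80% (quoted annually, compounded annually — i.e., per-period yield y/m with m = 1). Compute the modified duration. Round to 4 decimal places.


Answer: Modified duration = 2.6732

Derivation:
Coupon per period c = face * coupon_rate / m = 29.000000
Periods per year m = 1; per-period yield y/m = 0.088000
Number of cashflows N = 3
Cashflows (t years, CF_t, discount factor 1/(1+y/m)^(m*t), PV):
  t = 1.0000: CF_t = 29.000000, DF = 0.919118, PV = 26.654412
  t = 2.0000: CF_t = 29.000000, DF = 0.844777, PV = 24.498540
  t = 3.0000: CF_t = 1029.000000, DF = 0.776450, PV = 798.966718
Price P = sum_t PV_t = 850.119670
First compute Macaulay numerator sum_t t * PV_t:
  t * PV_t at t = 1.0000: 26.654412
  t * PV_t at t = 2.0000: 48.997080
  t * PV_t at t = 3.0000: 2396.900154
Macaulay duration D = 2472.551647 / 850.119670 = 2.908475
Modified duration = D / (1 + y/m) = 2.908475 / (1 + 0.088000) = 2.673231
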